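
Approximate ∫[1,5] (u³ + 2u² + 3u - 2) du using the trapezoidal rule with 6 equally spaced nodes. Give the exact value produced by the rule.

271.36

h = (5 − 1)/5 = 0.8.
Nodes u₀,…,u₅ = 1, 1.8, 2.6, 3.4, 4.2, 5.
f(u) = u³ + 2u² + 3u - 2: f₀=4, f₁=15.712, f₂=36.896, f₃=70.624, f₄=119.968, f₅=188.
(h/2)·[f₀ + 2f₁ + 2f₂ + 2f₃ + 2f₄ + f₅] = 0.4·(678.4) = 271.36.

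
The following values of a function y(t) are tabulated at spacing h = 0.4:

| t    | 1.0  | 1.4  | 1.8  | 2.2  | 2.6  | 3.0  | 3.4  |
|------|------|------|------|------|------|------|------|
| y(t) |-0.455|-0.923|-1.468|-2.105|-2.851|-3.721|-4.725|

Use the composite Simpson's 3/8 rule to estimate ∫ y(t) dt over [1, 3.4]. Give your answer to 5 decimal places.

h = 0.4, n = 6.
(3h/8)·[y₀ + 3y₁ + 3y₂ + 2y₃ + 3y₄ + 3y₅ + y₆] = 0.15·(-36.279) = -5.44185.

-5.44185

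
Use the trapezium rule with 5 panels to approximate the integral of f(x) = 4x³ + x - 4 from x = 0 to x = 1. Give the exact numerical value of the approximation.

-2.46

h = (1 − 0)/5 = 0.2.
Nodes x₀,…,x₅ = 0, 0.2, 0.4, 0.6, 0.8, 1.
f(x) = 4x³ + x - 4: f₀=-4, f₁=-3.768, f₂=-3.344, f₃=-2.536, f₄=-1.152, f₅=1.
(h/2)·[f₀ + 2f₁ + 2f₂ + 2f₃ + 2f₄ + f₅] = 0.1·(-24.6) = -2.46.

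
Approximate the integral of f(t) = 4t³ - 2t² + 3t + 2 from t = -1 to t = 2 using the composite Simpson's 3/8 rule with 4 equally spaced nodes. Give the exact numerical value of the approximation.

19.5

h = (2 − (-1))/3 = 1.
Nodes t₀,…,t₃ = -1, 0, 1, 2.
f(t) = 4t³ - 2t² + 3t + 2: f₀=-7, f₁=2, f₂=7, f₃=32.
(3h/8)·[f₀ + 3f₁ + 3f₂ + f₃] = 0.375·(52) = 19.5.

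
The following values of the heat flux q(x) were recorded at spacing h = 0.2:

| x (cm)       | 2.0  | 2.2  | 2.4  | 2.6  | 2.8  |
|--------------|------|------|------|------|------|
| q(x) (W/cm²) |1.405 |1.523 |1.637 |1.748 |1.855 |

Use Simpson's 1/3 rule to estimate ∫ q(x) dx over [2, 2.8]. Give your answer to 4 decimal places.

1.3079

h = 0.2, n = 4.
(h/3)·[y₀ + 4y₁ + 2y₂ + 4y₃ + y₄] = 0.066667·(19.618) = 1.3079.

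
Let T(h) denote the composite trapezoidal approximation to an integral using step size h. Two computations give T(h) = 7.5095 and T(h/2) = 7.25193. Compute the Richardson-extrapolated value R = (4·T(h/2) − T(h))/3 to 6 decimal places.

R = (4·T(h/2) − T(h)) / 3 = (4·7.25193 − 7.5095)/3 = (21.49822)/3 = 7.166073.

7.166073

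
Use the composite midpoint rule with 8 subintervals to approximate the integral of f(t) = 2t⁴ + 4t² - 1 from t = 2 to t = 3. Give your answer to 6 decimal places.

h = (3 − 2)/8 = 0.125.
Midpoints m₁,…,m₈ = 2.0625, 2.1875, 2.3125, 2.4375, 2.5625, 2.6875, 2.8125, 2.9375.
f(m₁)=52.207061767578125, f(m₂)=63.936065673828125, f(m₃)=77.585479736328125, f(m₄)=93.366241455078125, f(m₅)=111.501007080078125, f(m₆)=132.224151611328125, f(m₇)=155.781768798828125, f(m₈)=182.431671142578125.
h·[f(m₁) + f(m₂) + f(m₃) + f(m₄) + f(m₅) + f(m₆) + f(m₇) + f(m₈)] = 0.125·(869.033447265625) = 108.629181.

108.629181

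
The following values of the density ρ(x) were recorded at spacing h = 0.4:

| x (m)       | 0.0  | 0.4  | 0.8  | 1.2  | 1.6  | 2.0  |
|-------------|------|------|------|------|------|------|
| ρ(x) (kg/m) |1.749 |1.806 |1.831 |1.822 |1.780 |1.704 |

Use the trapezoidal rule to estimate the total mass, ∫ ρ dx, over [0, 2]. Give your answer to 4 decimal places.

3.5862

h = 0.4, n = 5.
(h/2)·[y₀ + 2y₁ + 2y₂ + 2y₃ + 2y₄ + y₅] = 0.2·(17.931) = 3.5862.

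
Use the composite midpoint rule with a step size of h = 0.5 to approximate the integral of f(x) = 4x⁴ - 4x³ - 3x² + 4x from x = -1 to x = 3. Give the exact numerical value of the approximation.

99.8125

h = (3 − (-1))/8 = 0.5.
Midpoints m₁,…,m₈ = -0.75, -0.25, 0.25, 0.75, 1.25, 1.75, 2.25, 2.75.
f(m₁)=-1.734375, f(m₂)=-1.109375, f(m₃)=0.765625, f(m₄)=0.890625, f(m₅)=2.265625, f(m₆)=13.890625, f(m₇)=50.765625, f(m₈)=133.890625.
h·[f(m₁) + f(m₂) + f(m₃) + f(m₄) + f(m₅) + f(m₆) + f(m₇) + f(m₈)] = 0.5·(199.625) = 99.8125.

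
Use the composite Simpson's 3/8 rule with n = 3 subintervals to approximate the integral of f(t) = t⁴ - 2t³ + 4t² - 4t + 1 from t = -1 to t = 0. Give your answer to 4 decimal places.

h = (0 − (-1))/3 = 0.333333.
Nodes t₀,…,t₃ = -1, -0.666667, -0.333333, 0.
f(t) = t⁴ - 2t³ + 4t² - 4t + 1: f₀=12, f₁=6.234568, f₂=2.864198, f₃=1.
(3h/8)·[f₀ + 3f₁ + 3f₂ + f₃] = 0.125·(40.296296) = 5.0370.

5.0370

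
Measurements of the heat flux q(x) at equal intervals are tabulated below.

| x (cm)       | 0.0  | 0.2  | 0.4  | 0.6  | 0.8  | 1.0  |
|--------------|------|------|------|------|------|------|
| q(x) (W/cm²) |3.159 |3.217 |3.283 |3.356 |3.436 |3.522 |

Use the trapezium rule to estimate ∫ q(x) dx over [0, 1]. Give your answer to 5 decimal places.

h = 0.2, n = 5.
(h/2)·[y₀ + 2y₁ + 2y₂ + 2y₃ + 2y₄ + y₅] = 0.1·(33.265) = 3.32650.

3.32650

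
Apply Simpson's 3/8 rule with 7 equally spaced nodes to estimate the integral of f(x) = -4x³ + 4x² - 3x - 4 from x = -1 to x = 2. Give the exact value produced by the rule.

h = (2 − (-1))/6 = 0.5.
Nodes x₀,…,x₆ = -1, -0.5, 0, 0.5, 1, 1.5, 2.
f(x) = -4x³ + 4x² - 3x - 4: f₀=7, f₁=-1, f₂=-4, f₃=-5, f₄=-7, f₅=-13, f₆=-26.
(3h/8)·[f₀ + 3f₁ + 3f₂ + 2f₃ + 3f₄ + 3f₅ + f₆] = 0.1875·(-104) = -19.5.

-19.5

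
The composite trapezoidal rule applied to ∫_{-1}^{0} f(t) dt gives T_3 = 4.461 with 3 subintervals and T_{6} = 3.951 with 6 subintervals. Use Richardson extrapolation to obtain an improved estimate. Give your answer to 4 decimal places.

3.7810

R = (4·T_{6} − T_3) / 3 = (4·3.951 − 4.461)/3 = (11.343)/3 = 3.7810.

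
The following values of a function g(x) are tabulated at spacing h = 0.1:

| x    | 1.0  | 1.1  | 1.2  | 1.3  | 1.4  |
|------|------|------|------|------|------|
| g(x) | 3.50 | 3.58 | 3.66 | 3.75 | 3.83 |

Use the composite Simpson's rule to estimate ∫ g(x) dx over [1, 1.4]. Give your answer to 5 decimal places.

1.46567

h = 0.1, n = 4.
(h/3)·[y₀ + 4y₁ + 2y₂ + 4y₃ + y₄] = 0.033333·(43.97) = 1.46567.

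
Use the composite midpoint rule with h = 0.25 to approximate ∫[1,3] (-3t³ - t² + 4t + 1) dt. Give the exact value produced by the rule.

h = (3 − 1)/8 = 0.25.
Midpoints m₁,…,m₈ = 1.125, 1.375, 1.625, 1.875, 2.125, 2.375, 2.625, 2.875.
f(m₁)=-0.037109375, f(m₂)=-3.189453125, f(m₃)=-8.013671875, f(m₄)=-14.791015625, f(m₅)=-23.802734375, f(m₆)=-35.330078125, f(m₇)=-49.654296875, f(m₈)=-67.056640625.
h·[f(m₁) + f(m₂) + f(m₃) + f(m₄) + f(m₅) + f(m₆) + f(m₇) + f(m₈)] = 0.25·(-201.875) = -50.46875.

-50.46875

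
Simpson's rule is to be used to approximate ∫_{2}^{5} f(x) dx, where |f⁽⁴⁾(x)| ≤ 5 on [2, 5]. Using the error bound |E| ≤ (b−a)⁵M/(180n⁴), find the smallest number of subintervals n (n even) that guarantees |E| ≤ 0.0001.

18

Need 1215/(180n⁴) ≤ 0.0001.
n⁴ ≥ 1215/(180·0.0001) = 67500 ⇒ n ≥ 16.1185, so the smallest even n is 18. (n must be even for Simpson's rule.)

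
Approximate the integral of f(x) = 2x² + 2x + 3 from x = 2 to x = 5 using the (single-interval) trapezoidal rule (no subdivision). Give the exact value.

117

T = (b−a)/2 · [f(2) + f(5)] = 1.5·[15 + 63] = 117.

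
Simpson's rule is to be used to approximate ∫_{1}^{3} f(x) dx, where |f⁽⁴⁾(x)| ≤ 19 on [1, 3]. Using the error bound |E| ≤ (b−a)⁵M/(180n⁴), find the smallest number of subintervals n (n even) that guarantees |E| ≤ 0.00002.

Need 608/(180n⁴) ≤ 0.00002.
n⁴ ≥ 608/(180·0.00002) = 168889 ⇒ n ≥ 20.2722, so the smallest even n is 22. (n must be even for Simpson's rule.)

22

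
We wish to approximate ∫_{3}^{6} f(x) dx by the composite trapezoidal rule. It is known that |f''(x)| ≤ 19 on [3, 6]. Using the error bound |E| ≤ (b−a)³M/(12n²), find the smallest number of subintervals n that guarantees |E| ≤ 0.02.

Need 513/(12n²) ≤ 0.02.
n² ≥ 513/(12·0.02) = 2137.5 ⇒ n ≥ 46.2331, so the smallest n is 47.

47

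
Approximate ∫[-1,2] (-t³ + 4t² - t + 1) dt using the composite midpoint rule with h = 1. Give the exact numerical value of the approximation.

9.125

h = (2 − (-1))/3 = 1.
Midpoints m₁,…,m₃ = -0.5, 0.5, 1.5.
f(m₁)=2.625, f(m₂)=1.375, f(m₃)=5.125.
h·[f(m₁) + f(m₂) + f(m₃)] = 1·(9.125) = 9.125.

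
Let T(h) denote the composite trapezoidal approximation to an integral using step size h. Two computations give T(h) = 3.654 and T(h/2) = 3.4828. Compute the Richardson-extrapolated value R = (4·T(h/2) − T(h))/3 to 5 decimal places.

3.42573

R = (4·T(h/2) − T(h)) / 3 = (4·3.4828 − 3.654)/3 = (10.2772)/3 = 3.42573.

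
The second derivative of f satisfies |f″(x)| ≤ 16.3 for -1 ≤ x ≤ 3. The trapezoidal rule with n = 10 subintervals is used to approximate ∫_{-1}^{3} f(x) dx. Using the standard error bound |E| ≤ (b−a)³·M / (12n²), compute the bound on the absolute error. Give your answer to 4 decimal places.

|E| ≤ (4)³·16.3 / (12·10²) = 1043.2/1200 = 0.8693.

0.8693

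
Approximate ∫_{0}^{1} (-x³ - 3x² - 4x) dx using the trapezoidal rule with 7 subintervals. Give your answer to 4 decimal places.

h = (1 − 0)/7 = 0.142857.
Nodes x₀,…,x₇ = 0, 0.142857, 0.285714, 0.428571, 0.571429, 0.714286, 0.857143, 1.
f(x) = -x³ - 3x² - 4x: f₀=0, f₁=-0.635569, f₂=-1.411079, f₃=-2.344023, f₄=-3.451895, f₅=-4.752187, f₆=-6.262391, f₇=-8.
(h/2)·[f₀ + 2f₁ + 2f₂ + 2f₃ + 2f₄ + 2f₅ + 2f₆ + f₇] = 0.071429·(-45.714286) = -3.2653.

-3.2653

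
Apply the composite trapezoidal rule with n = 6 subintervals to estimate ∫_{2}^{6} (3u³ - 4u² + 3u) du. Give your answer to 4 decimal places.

740.1481

h = (6 − 2)/6 = 0.666667.
Nodes u₀,…,u₆ = 2, 2.666667, 3.333333, 4, 4.666667, 5.333333, 6.
f(u) = 3u³ - 4u² + 3u: f₀=14, f₁=36.444444, f₂=76.666667, f₃=140, f₄=231.777778, f₅=357.333333, f₆=522.
(h/2)·[f₀ + 2f₁ + 2f₂ + 2f₃ + 2f₄ + 2f₅ + f₆] = 0.333333·(2220.444444) = 740.1481.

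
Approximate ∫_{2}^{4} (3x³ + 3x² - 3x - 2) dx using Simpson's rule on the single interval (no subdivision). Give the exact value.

214

S = (b−a)/6 · [f(2) + 4f(3) + f(4)] = 0.333333·[28 + 4·97 + 226] = 214.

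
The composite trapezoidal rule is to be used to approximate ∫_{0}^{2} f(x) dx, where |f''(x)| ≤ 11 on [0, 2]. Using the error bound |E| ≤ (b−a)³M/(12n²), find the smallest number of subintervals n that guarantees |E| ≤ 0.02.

Need 88/(12n²) ≤ 0.02.
n² ≥ 88/(12·0.02) = 366.667 ⇒ n ≥ 19.1485, so the smallest n is 20.

20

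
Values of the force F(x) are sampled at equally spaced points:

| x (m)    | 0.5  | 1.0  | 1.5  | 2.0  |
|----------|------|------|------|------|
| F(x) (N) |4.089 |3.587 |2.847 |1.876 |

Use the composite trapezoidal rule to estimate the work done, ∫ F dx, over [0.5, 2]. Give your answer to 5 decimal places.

h = 0.5, n = 3.
(h/2)·[y₀ + 2y₁ + 2y₂ + y₃] = 0.25·(18.833) = 4.70825.

4.70825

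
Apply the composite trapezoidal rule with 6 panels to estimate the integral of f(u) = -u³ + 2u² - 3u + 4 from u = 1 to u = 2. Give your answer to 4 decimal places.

h = (2 − 1)/6 = 0.166667.
Nodes u₀,…,u₆ = 1, 1.166667, 1.333333, 1.5, 1.666667, 1.833333, 2.
f(u) = -u³ + 2u² - 3u + 4: f₀=2, f₁=1.634259, f₂=1.185185, f₃=0.625, f₄=-0.074074, f₅=-0.939815, f₆=-2.
(h/2)·[f₀ + 2f₁ + 2f₂ + 2f₃ + 2f₄ + 2f₅ + f₆] = 0.083333·(4.861111) = 0.4051.

0.4051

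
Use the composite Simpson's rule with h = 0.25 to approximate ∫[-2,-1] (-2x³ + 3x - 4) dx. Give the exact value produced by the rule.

-1

h = (-1 − (-2))/4 = 0.25.
Nodes x₀,…,x₄ = -2, -1.75, -1.5, -1.25, -1.
f(x) = -2x³ + 3x - 4: f₀=6, f₁=1.46875, f₂=-1.75, f₃=-3.84375, f₄=-5.
(h/3)·[f₀ + 4f₁ + 2f₂ + 4f₃ + f₄] = 0.083333·(-12) = -1.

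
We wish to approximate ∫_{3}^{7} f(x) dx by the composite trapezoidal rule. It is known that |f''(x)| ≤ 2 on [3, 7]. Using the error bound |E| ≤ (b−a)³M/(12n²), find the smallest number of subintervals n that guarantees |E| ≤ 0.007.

Need 128/(12n²) ≤ 0.007.
n² ≥ 128/(12·0.007) = 1523.81 ⇒ n ≥ 39.0360, so the smallest n is 40.

40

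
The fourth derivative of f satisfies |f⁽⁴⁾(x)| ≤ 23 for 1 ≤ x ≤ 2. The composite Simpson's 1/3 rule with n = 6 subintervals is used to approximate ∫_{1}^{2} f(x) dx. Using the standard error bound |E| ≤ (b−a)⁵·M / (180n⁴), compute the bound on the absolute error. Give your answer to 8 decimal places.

|E| ≤ (1)⁵·23 / (180·6⁴) = 23/233280 = 0.00009859.

0.00009859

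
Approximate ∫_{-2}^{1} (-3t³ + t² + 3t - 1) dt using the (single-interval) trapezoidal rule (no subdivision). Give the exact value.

31.5

T = (b−a)/2 · [f(-2) + f(1)] = 1.5·[21 + 0] = 31.5.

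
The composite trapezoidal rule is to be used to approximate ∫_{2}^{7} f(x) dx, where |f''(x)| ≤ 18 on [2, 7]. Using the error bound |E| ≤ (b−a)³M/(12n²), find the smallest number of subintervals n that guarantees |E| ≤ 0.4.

22

Need 2250/(12n²) ≤ 0.4.
n² ≥ 2250/(12·0.4) = 468.75 ⇒ n ≥ 21.6506, so the smallest n is 22.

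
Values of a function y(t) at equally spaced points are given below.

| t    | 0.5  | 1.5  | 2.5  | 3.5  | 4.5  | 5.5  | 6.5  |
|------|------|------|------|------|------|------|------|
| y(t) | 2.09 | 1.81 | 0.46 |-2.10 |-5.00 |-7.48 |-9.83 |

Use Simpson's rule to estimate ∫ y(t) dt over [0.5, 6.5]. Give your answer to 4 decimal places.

h = 1, n = 6.
(h/3)·[y₀ + 4y₁ + 2y₂ + 4y₃ + 2y₄ + 4y₅ + y₆] = 0.333333·(-47.90) = -15.9667.

-15.9667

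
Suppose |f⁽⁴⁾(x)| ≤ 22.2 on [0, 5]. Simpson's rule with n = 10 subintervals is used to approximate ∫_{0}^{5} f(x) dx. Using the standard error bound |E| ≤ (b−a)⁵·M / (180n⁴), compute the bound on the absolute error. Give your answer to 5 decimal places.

0.03854

|E| ≤ (5)⁵·22.2 / (180·10⁴) = 69375/1800000 = 0.03854.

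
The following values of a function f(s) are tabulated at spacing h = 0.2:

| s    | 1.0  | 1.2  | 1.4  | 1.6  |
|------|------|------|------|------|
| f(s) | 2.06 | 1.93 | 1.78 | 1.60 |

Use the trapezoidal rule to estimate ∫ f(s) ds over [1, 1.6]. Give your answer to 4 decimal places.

h = 0.2, n = 3.
(h/2)·[y₀ + 2y₁ + 2y₂ + y₃] = 0.1·(11.08) = 1.1080.

1.1080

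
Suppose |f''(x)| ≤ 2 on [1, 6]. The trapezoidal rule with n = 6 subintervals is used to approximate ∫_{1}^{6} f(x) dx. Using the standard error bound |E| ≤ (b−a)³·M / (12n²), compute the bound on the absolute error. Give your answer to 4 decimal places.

0.5787

|E| ≤ (5)³·2 / (12·6²) = 250/432 = 0.5787.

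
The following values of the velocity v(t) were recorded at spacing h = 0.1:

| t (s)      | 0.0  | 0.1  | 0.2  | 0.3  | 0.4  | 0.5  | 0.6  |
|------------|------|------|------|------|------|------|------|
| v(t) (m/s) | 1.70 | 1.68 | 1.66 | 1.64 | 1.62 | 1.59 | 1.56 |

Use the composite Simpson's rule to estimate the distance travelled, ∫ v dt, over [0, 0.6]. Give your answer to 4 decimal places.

0.9820

h = 0.1, n = 6.
(h/3)·[y₀ + 4y₁ + 2y₂ + 4y₃ + 2y₄ + 4y₅ + y₆] = 0.033333·(29.46) = 0.9820.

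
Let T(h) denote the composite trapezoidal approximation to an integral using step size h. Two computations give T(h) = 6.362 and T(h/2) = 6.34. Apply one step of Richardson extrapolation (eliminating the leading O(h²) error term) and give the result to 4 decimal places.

R = (4·T(h/2) − T(h)) / 3 = (4·6.34 − 6.362)/3 = (18.998)/3 = 6.3327.

6.3327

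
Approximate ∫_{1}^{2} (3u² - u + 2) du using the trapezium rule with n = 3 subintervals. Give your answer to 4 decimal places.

7.5556

h = (2 − 1)/3 = 0.333333.
Nodes u₀,…,u₃ = 1, 1.333333, 1.666667, 2.
f(u) = 3u² - u + 2: f₀=4, f₁=6, f₂=8.666667, f₃=12.
(h/2)·[f₀ + 2f₁ + 2f₂ + f₃] = 0.166667·(45.333333) = 7.5556.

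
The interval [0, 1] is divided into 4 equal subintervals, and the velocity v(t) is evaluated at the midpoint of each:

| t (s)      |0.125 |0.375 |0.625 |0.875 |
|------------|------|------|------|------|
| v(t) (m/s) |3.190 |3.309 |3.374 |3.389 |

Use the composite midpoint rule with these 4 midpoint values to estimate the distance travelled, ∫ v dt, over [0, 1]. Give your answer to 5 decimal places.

h = 0.25, n = 4.
h·[y(m₁) + y(m₂) + y(m₃) + y(m₄)] = 0.25·(13.262) = 3.31550.

3.31550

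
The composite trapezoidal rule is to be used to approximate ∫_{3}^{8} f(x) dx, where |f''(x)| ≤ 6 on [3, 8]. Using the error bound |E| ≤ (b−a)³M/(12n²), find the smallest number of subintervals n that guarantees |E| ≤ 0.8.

Need 750/(12n²) ≤ 0.8.
n² ≥ 750/(12·0.8) = 78.125 ⇒ n ≥ 8.8388, so the smallest n is 9.

9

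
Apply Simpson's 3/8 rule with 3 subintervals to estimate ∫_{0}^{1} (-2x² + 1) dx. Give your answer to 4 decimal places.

0.3333

h = (1 − 0)/3 = 0.333333.
Nodes x₀,…,x₃ = 0, 0.333333, 0.666667, 1.
f(x) = -2x² + 1: f₀=1, f₁=0.777778, f₂=0.111111, f₃=-1.
(3h/8)·[f₀ + 3f₁ + 3f₂ + f₃] = 0.125·(2.666667) = 0.3333.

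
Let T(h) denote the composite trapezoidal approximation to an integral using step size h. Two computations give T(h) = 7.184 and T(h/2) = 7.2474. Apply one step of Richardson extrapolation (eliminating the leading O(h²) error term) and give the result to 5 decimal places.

7.26853

R = (4·T(h/2) − T(h)) / 3 = (4·7.2474 − 7.184)/3 = (21.8056)/3 = 7.26853.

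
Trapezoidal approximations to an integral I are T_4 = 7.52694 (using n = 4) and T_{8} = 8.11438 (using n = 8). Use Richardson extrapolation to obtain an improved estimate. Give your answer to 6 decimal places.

8.310193

R = (4·T_{8} − T_4) / 3 = (4·8.11438 − 7.52694)/3 = (24.93058)/3 = 8.310193.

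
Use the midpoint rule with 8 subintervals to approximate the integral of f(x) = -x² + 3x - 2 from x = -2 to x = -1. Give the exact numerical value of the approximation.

h = (-1 − (-2))/8 = 0.125.
Midpoints m₁,…,m₈ = -1.9375, -1.8125, -1.6875, -1.5625, -1.4375, -1.3125, -1.1875, -1.0625.
f(m₁)=-11.56640625, f(m₂)=-10.72265625, f(m₃)=-9.91015625, f(m₄)=-9.12890625, f(m₅)=-8.37890625, f(m₆)=-7.66015625, f(m₇)=-6.97265625, f(m₈)=-6.31640625.
h·[f(m₁) + f(m₂) + f(m₃) + f(m₄) + f(m₅) + f(m₆) + f(m₇) + f(m₈)] = 0.125·(-70.65625) = -8.83203125.

-8.83203125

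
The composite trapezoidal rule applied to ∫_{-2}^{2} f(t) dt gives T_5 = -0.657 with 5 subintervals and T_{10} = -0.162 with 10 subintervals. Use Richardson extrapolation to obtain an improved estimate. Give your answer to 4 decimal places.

0.0030

R = (4·T_{10} − T_5) / 3 = (4·(-0.162) − (-0.657))/3 = (0.009)/3 = 0.0030.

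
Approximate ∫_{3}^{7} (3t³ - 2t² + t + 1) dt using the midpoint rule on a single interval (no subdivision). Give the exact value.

1324

M = (b−a)·f(5) = 4·(331) = 1324.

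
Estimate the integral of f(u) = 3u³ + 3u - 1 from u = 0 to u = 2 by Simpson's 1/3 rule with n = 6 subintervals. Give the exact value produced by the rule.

16

h = (2 − 0)/6 = 0.333333.
Nodes u₀,…,u₆ = 0, 0.333333, 0.666667, 1, 1.333333, 1.666667, 2.
f(u) = 3u³ + 3u - 1: f₀=-1, f₁=0.111111, f₂=1.888889, f₃=5, f₄=10.111111, f₅=17.888889, f₆=29.
(h/3)·[f₀ + 4f₁ + 2f₂ + 4f₃ + 2f₄ + 4f₅ + f₆] = 0.111111·(144) = 16.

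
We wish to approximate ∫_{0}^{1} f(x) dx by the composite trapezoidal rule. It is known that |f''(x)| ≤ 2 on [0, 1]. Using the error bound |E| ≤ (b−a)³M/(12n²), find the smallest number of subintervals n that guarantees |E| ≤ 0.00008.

Need 2/(12n²) ≤ 0.00008.
n² ≥ 2/(12·0.00008) = 2083.33 ⇒ n ≥ 45.6435, so the smallest n is 46.

46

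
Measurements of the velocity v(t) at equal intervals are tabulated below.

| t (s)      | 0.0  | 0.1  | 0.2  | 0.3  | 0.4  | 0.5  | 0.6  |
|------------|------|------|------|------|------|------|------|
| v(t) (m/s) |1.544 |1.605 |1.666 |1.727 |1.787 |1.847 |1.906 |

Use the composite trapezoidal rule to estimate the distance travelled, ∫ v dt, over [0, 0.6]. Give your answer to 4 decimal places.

h = 0.1, n = 6.
(h/2)·[y₀ + 2y₁ + 2y₂ + 2y₃ + 2y₄ + 2y₅ + y₆] = 0.05·(20.714) = 1.0357.

1.0357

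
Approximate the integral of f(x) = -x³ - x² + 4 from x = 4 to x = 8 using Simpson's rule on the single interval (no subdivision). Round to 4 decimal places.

S = (b−a)/6 · [f(4) + 4f(6) + f(8)] = 0.666667·[(-76) + 4·(-248) + (-572)] = -1093.3333.

-1093.3333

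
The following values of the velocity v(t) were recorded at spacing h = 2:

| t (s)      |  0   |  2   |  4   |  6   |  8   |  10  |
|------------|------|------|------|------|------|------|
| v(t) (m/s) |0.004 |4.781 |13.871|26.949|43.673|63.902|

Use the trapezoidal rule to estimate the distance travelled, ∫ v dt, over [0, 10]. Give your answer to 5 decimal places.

h = 2, n = 5.
(h/2)·[y₀ + 2y₁ + 2y₂ + 2y₃ + 2y₄ + y₅] = 1·(242.454) = 242.45400.

242.45400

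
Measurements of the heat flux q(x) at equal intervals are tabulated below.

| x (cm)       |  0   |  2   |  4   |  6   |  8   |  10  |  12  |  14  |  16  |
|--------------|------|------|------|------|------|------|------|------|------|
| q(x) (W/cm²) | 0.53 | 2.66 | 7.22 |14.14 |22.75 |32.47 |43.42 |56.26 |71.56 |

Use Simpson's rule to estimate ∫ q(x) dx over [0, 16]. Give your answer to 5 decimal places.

h = 2, n = 8.
(h/3)·[y₀ + 4y₁ + 2y₂ + 4y₃ + 2y₄ + 4y₅ + 2y₆ + 4y₇ + y₈] = 0.666667·(640.99) = 427.32667.

427.32667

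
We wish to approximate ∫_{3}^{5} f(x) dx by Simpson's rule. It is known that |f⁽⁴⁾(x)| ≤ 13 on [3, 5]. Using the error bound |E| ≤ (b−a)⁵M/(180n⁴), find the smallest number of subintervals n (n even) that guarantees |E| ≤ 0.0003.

Need 416/(180n⁴) ≤ 0.0003.
n⁴ ≥ 416/(180·0.0003) = 7703.7 ⇒ n ≥ 9.3686, so the smallest even n is 10. (n must be even for Simpson's rule.)

10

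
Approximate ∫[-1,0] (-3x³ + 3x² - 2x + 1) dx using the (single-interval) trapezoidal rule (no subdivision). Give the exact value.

T = (b−a)/2 · [f(-1) + f(0)] = 0.5·[9 + 1] = 5.

5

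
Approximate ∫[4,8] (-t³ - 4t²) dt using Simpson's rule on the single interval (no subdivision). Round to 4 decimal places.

S = (b−a)/6 · [f(4) + 4f(6) + f(8)] = 0.666667·[(-128) + 4·(-360) + (-768)] = -1557.3333.

-1557.3333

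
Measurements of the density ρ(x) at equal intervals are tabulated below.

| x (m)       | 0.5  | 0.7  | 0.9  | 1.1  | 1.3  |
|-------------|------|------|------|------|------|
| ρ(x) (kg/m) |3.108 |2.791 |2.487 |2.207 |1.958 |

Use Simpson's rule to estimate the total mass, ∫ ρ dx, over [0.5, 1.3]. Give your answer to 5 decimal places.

h = 0.2, n = 4.
(h/3)·[y₀ + 4y₁ + 2y₂ + 4y₃ + y₄] = 0.066667·(30.032) = 2.00213.

2.00213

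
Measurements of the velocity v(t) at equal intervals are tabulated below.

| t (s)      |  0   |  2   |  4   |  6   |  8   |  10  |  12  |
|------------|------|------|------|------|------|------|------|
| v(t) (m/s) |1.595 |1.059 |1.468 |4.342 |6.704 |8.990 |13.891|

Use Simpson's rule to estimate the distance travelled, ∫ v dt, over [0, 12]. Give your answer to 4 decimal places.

h = 2, n = 6.
(h/3)·[y₀ + 4y₁ + 2y₂ + 4y₃ + 2y₄ + 4y₅ + y₆] = 0.666667·(89.394) = 59.5960.

59.5960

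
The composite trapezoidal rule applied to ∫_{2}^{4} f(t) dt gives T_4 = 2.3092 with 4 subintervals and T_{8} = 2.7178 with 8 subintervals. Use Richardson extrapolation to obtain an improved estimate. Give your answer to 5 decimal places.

2.85400

R = (4·T_{8} − T_4) / 3 = (4·2.7178 − 2.3092)/3 = (8.5620)/3 = 2.85400.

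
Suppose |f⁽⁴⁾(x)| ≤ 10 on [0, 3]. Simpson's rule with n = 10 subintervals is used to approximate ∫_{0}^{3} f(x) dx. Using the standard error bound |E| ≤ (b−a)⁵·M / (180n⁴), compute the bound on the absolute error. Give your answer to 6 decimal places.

0.001350

|E| ≤ (3)⁵·10 / (180·10⁴) = 2430/1800000 = 0.001350.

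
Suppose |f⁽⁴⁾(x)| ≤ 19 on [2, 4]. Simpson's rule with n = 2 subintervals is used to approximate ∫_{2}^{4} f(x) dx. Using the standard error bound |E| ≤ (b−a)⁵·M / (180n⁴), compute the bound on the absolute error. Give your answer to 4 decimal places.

0.2111

|E| ≤ (2)⁵·19 / (180·2⁴) = 608/2880 = 0.2111.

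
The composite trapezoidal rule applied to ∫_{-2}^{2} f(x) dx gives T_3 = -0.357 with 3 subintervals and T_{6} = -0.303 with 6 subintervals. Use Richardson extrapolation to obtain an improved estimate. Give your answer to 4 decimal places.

-0.2850

R = (4·T_{6} − T_3) / 3 = (4·(-0.303) − (-0.357))/3 = (-0.855)/3 = -0.2850.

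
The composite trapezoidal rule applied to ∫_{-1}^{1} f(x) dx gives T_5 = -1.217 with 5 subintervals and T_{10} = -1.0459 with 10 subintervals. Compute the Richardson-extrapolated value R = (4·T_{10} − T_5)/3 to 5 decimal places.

R = (4·T_{10} − T_5) / 3 = (4·(-1.0459) − (-1.217))/3 = (-2.9666)/3 = -0.98887.

-0.98887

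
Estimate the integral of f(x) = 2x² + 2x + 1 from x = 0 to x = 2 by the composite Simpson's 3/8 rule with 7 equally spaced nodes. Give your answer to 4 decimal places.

11.3333

h = (2 − 0)/6 = 0.333333.
Nodes x₀,…,x₆ = 0, 0.333333, 0.666667, 1, 1.333333, 1.666667, 2.
f(x) = 2x² + 2x + 1: f₀=1, f₁=1.888889, f₂=3.222222, f₃=5, f₄=7.222222, f₅=9.888889, f₆=13.
(3h/8)·[f₀ + 3f₁ + 3f₂ + 2f₃ + 3f₄ + 3f₅ + f₆] = 0.125·(90.666667) = 11.3333.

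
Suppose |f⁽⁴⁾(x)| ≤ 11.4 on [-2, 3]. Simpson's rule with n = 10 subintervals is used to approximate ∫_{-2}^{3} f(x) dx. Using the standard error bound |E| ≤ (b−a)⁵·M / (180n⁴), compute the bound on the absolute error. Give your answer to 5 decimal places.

0.01979

|E| ≤ (5)⁵·11.4 / (180·10⁴) = 35625/1800000 = 0.01979.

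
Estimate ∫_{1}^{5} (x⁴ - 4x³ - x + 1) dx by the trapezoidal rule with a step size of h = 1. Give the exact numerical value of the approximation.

10

h = (5 − 1)/4 = 1.
Nodes x₀,…,x₄ = 1, 2, 3, 4, 5.
f(x) = x⁴ - 4x³ - x + 1: f₀=-3, f₁=-17, f₂=-29, f₃=-3, f₄=121.
(h/2)·[f₀ + 2f₁ + 2f₂ + 2f₃ + f₄] = 0.5·(20) = 10.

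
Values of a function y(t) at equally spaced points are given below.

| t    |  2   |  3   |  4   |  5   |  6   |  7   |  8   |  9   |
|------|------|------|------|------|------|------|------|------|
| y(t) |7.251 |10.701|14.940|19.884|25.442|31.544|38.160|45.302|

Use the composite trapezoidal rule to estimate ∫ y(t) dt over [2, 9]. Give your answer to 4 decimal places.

166.9475

h = 1, n = 7.
(h/2)·[y₀ + 2y₁ + 2y₂ + 2y₃ + 2y₄ + 2y₅ + 2y₆ + y₇] = 0.5·(333.895) = 166.9475.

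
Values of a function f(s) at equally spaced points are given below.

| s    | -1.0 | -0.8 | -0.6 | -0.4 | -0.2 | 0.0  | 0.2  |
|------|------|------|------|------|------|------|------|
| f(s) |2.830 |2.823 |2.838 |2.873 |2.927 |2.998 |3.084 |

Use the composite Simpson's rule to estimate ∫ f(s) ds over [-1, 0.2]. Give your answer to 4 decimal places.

3.4813

h = 0.2, n = 6.
(h/3)·[y₀ + 4y₁ + 2y₂ + 4y₃ + 2y₄ + 4y₅ + y₆] = 0.066667·(52.220) = 3.4813.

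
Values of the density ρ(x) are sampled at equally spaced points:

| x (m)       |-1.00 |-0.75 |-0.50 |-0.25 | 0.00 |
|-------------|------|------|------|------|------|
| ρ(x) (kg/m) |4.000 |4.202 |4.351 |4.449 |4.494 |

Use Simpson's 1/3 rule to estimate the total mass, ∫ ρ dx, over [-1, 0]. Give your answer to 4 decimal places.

4.3167

h = 0.25, n = 4.
(h/3)·[y₀ + 4y₁ + 2y₂ + 4y₃ + y₄] = 0.083333·(51.800) = 4.3167.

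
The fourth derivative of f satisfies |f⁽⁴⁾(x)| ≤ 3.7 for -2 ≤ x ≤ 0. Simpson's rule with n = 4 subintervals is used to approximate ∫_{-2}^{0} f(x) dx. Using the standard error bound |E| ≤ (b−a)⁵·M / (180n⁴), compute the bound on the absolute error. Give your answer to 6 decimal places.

0.002569

|E| ≤ (2)⁵·3.7 / (180·4⁴) = 118.4/46080 = 0.002569.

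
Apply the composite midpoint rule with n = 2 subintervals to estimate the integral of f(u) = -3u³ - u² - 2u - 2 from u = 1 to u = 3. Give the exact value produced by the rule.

h = (3 − 1)/2 = 1.
Midpoints m₁,…,m₂ = 1.5, 2.5.
f(m₁)=-17.375, f(m₂)=-60.125.
h·[f(m₁) + f(m₂)] = 1·(-77.5) = -77.5.

-77.5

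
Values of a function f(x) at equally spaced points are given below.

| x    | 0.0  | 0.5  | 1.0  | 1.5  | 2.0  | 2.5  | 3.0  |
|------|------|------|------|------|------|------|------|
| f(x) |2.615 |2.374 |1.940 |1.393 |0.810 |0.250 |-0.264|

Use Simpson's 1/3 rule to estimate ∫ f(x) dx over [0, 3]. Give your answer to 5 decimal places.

3.98650

h = 0.5, n = 6.
(h/3)·[y₀ + 4y₁ + 2y₂ + 4y₃ + 2y₄ + 4y₅ + y₆] = 0.166667·(23.919) = 3.98650.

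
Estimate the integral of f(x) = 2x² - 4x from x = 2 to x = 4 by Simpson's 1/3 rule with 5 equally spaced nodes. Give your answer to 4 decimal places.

13.3333

h = (4 − 2)/4 = 0.5.
Nodes x₀,…,x₄ = 2, 2.5, 3, 3.5, 4.
f(x) = 2x² - 4x: f₀=0, f₁=2.5, f₂=6, f₃=10.5, f₄=16.
(h/3)·[f₀ + 4f₁ + 2f₂ + 4f₃ + f₄] = 0.166667·(80) = 13.3333.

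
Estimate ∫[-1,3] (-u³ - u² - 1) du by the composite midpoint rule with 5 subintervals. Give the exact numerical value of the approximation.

h = (3 − (-1))/5 = 0.8.
Midpoints m₁,…,m₅ = -0.6, 0.2, 1, 1.8, 2.6.
f(m₁)=-1.144, f(m₂)=-1.048, f(m₃)=-3, f(m₄)=-10.072, f(m₅)=-25.336.
h·[f(m₁) + f(m₂) + f(m₃) + f(m₄) + f(m₅)] = 0.8·(-40.6) = -32.48.

-32.48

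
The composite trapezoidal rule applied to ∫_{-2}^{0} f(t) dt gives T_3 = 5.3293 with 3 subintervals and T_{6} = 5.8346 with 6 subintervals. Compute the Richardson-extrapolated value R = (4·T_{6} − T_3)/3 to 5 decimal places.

R = (4·T_{6} − T_3) / 3 = (4·5.8346 − 5.3293)/3 = (18.0091)/3 = 6.00303.

6.00303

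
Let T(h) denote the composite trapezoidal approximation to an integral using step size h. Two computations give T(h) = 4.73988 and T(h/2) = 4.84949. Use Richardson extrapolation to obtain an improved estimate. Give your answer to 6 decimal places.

4.886027

R = (4·T(h/2) − T(h)) / 3 = (4·4.84949 − 4.73988)/3 = (14.65808)/3 = 4.886027.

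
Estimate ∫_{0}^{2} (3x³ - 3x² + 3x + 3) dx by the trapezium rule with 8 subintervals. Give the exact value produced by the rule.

16.125

h = (2 − 0)/8 = 0.25.
Nodes x₀,…,x₈ = 0, 0.25, 0.5, 0.75, 1, 1.25, 1.5, 1.75, 2.
f(x) = 3x³ - 3x² + 3x + 3: f₀=3, f₁=3.609375, f₂=4.125, f₃=4.828125, f₄=6, f₅=7.921875, f₆=10.875, f₇=15.140625, f₈=21.
(h/2)·[f₀ + 2f₁ + 2f₂ + 2f₃ + 2f₄ + 2f₅ + 2f₆ + 2f₇ + f₈] = 0.125·(129) = 16.125.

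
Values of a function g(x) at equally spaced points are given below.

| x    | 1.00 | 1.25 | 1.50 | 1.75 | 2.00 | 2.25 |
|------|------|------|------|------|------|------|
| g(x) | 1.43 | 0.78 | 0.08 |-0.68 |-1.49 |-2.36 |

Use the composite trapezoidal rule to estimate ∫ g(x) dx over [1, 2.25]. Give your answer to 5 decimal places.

-0.44375

h = 0.25, n = 5.
(h/2)·[y₀ + 2y₁ + 2y₂ + 2y₃ + 2y₄ + y₅] = 0.125·(-3.55) = -0.44375.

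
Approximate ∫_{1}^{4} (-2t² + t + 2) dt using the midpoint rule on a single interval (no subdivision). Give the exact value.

M = (b−a)·f(2.5) = 3·(-8) = -24.

-24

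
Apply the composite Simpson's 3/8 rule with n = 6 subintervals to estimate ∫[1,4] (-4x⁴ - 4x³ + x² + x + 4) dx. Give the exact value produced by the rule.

-1033.125

h = (4 − 1)/6 = 0.5.
Nodes x₀,…,x₆ = 1, 1.5, 2, 2.5, 3, 3.5, 4.
f(x) = -4x⁴ - 4x³ + x² + x + 4: f₀=-2, f₁=-26, f₂=-86, f₃=-206, f₄=-416, f₅=-752, f₆=-1256.
(3h/8)·[f₀ + 3f₁ + 3f₂ + 2f₃ + 3f₄ + 3f₅ + f₆] = 0.1875·(-5510) = -1033.125.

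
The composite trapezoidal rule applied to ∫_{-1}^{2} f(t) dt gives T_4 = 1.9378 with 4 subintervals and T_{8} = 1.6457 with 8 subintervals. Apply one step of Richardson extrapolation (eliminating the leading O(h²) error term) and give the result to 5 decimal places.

1.54833

R = (4·T_{8} − T_4) / 3 = (4·1.6457 − 1.9378)/3 = (4.6450)/3 = 1.54833.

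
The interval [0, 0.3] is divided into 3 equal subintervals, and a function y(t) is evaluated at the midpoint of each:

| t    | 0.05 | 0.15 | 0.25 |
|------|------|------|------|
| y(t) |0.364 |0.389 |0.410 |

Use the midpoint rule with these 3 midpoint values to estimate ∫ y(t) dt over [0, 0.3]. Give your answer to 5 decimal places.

h = 0.1, n = 3.
h·[y(m₁) + y(m₂) + y(m₃)] = 0.1·(1.163) = 0.11630.

0.11630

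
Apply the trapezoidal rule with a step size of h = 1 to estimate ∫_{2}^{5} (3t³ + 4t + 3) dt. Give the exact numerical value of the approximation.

h = (5 − 2)/3 = 1.
Nodes t₀,…,t₃ = 2, 3, 4, 5.
f(t) = 3t³ + 4t + 3: f₀=35, f₁=96, f₂=211, f₃=398.
(h/2)·[f₀ + 2f₁ + 2f₂ + f₃] = 0.5·(1047) = 523.5.

523.5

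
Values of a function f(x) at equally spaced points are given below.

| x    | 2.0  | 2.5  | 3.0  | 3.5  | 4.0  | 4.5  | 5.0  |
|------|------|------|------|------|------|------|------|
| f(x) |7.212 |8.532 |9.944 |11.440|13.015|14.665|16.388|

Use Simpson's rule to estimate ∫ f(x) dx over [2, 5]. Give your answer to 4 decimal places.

34.6777

h = 0.5, n = 6.
(h/3)·[y₀ + 4y₁ + 2y₂ + 4y₃ + 2y₄ + 4y₅ + y₆] = 0.166667·(208.066) = 34.6777.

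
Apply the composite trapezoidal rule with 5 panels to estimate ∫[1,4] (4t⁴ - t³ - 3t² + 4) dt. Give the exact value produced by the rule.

731.94816

h = (4 − 1)/5 = 0.6.
Nodes t₀,…,t₅ = 1, 1.6, 2.2, 2.8, 3.4, 4.
f(t) = 4t⁴ - t³ - 3t² + 4: f₀=4, f₁=18.4384, f₂=72.5344, f₃=204.3904, f₄=464.5504, f₅=916.
(h/2)·[f₀ + 2f₁ + 2f₂ + 2f₃ + 2f₄ + f₅] = 0.3·(2439.8272) = 731.94816.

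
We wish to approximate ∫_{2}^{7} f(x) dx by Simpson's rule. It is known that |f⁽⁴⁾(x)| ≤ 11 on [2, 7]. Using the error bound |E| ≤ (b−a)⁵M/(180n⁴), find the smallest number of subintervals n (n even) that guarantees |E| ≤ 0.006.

14

Need 34375/(180n⁴) ≤ 0.006.
n⁴ ≥ 34375/(180·0.006) = 31828.7 ⇒ n ≥ 13.3569, so the smallest even n is 14. (n must be even for Simpson's rule.)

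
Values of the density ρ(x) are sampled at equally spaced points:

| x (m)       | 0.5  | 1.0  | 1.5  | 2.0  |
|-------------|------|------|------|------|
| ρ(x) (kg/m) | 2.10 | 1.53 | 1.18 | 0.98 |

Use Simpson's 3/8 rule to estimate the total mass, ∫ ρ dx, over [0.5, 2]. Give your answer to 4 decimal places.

2.1019

h = 0.5, n = 3.
(3h/8)·[y₀ + 3y₁ + 3y₂ + y₃] = 0.1875·(11.21) = 2.1019.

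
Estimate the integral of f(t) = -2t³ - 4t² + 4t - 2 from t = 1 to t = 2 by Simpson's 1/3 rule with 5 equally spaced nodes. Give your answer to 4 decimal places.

h = (2 − 1)/4 = 0.25.
Nodes t₀,…,t₄ = 1, 1.25, 1.5, 1.75, 2.
f(t) = -2t³ - 4t² + 4t - 2: f₀=-4, f₁=-7.15625, f₂=-11.75, f₃=-17.96875, f₄=-26.
(h/3)·[f₀ + 4f₁ + 2f₂ + 4f₃ + f₄] = 0.083333·(-154) = -12.8333.

-12.8333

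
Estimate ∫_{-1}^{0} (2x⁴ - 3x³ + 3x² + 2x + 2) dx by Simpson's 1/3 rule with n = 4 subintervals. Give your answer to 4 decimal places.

3.1510

h = (0 − (-1))/4 = 0.25.
Nodes x₀,…,x₄ = -1, -0.75, -0.5, -0.25, 0.
f(x) = 2x⁴ - 3x³ + 3x² + 2x + 2: f₀=8, f₁=4.0859375, f₂=2.25, f₃=1.7421875, f₄=2.
(h/3)·[f₀ + 4f₁ + 2f₂ + 4f₃ + f₄] = 0.083333·(37.8125) = 3.1510.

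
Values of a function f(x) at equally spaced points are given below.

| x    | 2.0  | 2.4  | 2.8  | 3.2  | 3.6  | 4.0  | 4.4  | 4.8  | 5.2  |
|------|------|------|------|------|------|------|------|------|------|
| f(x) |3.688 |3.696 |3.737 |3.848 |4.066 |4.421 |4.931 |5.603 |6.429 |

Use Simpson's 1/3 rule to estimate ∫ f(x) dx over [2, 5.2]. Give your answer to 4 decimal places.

h = 0.4, n = 8.
(h/3)·[y₀ + 4y₁ + 2y₂ + 4y₃ + 2y₄ + 4y₅ + 2y₆ + 4y₇ + y₈] = 0.133333·(105.857) = 14.1143.

14.1143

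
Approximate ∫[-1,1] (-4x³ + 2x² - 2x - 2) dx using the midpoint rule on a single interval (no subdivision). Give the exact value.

-4

M = (b−a)·f(0) = 2·(-2) = -4.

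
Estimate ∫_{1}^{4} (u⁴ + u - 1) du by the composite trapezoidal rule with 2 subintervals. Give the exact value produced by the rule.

255.84375

h = (4 − 1)/2 = 1.5.
Nodes u₀,…,u₂ = 1, 2.5, 4.
f(u) = u⁴ + u - 1: f₀=1, f₁=40.5625, f₂=259.
(h/2)·[f₀ + 2f₁ + f₂] = 0.75·(341.125) = 255.84375.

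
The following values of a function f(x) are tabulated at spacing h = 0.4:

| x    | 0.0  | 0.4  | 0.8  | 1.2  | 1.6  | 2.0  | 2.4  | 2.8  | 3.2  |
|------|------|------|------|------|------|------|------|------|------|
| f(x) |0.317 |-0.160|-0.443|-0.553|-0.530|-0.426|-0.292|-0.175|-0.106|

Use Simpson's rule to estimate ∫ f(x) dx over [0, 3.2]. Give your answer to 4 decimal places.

h = 0.4, n = 8.
(h/3)·[y₀ + 4y₁ + 2y₂ + 4y₃ + 2y₄ + 4y₅ + 2y₆ + 4y₇ + y₈] = 0.133333·(-7.575) = -1.0100.

-1.0100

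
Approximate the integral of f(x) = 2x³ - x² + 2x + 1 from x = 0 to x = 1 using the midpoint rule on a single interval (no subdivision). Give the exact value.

2

M = (b−a)·f(0.5) = 1·(2) = 2.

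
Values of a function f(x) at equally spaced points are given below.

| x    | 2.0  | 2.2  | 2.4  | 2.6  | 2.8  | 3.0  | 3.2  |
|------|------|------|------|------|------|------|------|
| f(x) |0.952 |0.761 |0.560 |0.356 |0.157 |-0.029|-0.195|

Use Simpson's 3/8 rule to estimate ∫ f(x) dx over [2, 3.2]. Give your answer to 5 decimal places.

h = 0.2, n = 6.
(3h/8)·[y₀ + 3y₁ + 3y₂ + 2y₃ + 3y₄ + 3y₅ + y₆] = 0.075·(5.816) = 0.43620.

0.43620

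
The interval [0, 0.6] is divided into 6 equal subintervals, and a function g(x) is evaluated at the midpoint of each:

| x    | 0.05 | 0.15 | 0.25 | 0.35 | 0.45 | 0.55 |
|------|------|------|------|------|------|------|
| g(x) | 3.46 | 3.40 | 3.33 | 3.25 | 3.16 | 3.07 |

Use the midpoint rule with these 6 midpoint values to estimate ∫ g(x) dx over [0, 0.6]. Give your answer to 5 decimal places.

h = 0.1, n = 6.
h·[y(m₁) + y(m₂) + y(m₃) + y(m₄) + y(m₅) + y(m₆)] = 0.1·(19.67) = 1.96700.

1.96700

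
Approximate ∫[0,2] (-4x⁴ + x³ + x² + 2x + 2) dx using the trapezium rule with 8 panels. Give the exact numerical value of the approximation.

-11.515625

h = (2 − 0)/8 = 0.25.
Nodes x₀,…,x₈ = 0, 0.25, 0.5, 0.75, 1, 1.25, 1.5, 1.75, 2.
f(x) = -4x⁴ + x³ + x² + 2x + 2: f₀=2, f₁=2.5625, f₂=3.125, f₃=3.21875, f₄=2, f₅=-1.75, f₆=-9.625, f₇=-23.59375, f₈=-46.
(h/2)·[f₀ + 2f₁ + 2f₂ + 2f₃ + 2f₄ + 2f₅ + 2f₆ + 2f₇ + f₈] = 0.125·(-92.125) = -11.515625.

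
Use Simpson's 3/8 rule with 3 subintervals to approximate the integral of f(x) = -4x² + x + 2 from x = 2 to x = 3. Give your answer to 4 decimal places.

h = (3 − 2)/3 = 0.333333.
Nodes x₀,…,x₃ = 2, 2.333333, 2.666667, 3.
f(x) = -4x² + x + 2: f₀=-12, f₁=-17.444444, f₂=-23.777778, f₃=-31.
(3h/8)·[f₀ + 3f₁ + 3f₂ + f₃] = 0.125·(-166.666667) = -20.8333.

-20.8333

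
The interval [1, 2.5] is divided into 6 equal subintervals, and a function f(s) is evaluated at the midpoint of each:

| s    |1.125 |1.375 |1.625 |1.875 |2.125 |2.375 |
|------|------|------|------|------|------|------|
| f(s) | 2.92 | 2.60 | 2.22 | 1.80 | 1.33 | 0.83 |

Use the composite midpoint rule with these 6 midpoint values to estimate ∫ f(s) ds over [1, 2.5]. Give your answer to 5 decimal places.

2.92500

h = 0.25, n = 6.
h·[y(m₁) + y(m₂) + y(m₃) + y(m₄) + y(m₅) + y(m₆)] = 0.25·(11.70) = 2.92500.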